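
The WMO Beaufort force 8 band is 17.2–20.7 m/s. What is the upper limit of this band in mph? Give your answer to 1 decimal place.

17.2–20.7 m/s × 2.237 = 38.5–46.3 mph.

46.3 mph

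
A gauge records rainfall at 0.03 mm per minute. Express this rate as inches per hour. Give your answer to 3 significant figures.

0.03 mm/minute × 0.0393701 in/mm × 60 minute/hour = 0.0709 in/hour.

0.0709 in/hour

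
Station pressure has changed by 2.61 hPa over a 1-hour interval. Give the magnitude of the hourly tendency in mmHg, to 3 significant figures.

2.61 hPa / 1 h × 0.750062 mmHg/hPa = 1.96 mmHg/h.

1.96 mmHg per hour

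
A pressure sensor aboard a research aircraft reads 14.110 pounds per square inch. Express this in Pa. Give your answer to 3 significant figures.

1 psi = 6894.76 Pa, so 14.110 × 6894.76 = 97300 Pa.

97300 Pa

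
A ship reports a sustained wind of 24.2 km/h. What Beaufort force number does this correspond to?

Beaufort force 4

24.2 km/h = 6.7 m/s, which is Beaufort 4 (moderate breeze, 5.5–7.9 m/s).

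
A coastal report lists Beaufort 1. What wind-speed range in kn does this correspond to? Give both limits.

Beaufort 1 (light air) spans 1–3 knots.

1 to 3 kt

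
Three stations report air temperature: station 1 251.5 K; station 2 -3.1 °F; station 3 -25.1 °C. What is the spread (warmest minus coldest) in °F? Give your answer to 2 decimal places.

10.08 °F

station 1: 251.5 K = -21.650 °C.
station 2: -3.1 °F = -19.500 °C.
Spread: (-19.500) − (-25.100) = 5.600 °C = 10.08 °F.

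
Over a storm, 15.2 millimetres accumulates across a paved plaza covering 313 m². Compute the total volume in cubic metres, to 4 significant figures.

1 mm over 1 m² is 1 L, so volume = 15.2 × 313 = 4757.6 L = 4.758 m³.

4.758 cubic metres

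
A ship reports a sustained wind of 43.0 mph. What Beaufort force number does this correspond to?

Beaufort force 8

43.0 mph = 19.2 m/s, which is Beaufort 8 (gale, 17.2–20.7 m/s).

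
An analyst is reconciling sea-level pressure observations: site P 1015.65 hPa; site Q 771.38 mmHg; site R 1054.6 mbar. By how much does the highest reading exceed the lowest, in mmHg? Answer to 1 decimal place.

site P: 1015.65 hPa = 761.800 mmHg.
site R: 1054.6 mb = 791.015 mmHg.
Spread: 791.015 − 761.800 = 29.2 mmHg.

29.2 mmHg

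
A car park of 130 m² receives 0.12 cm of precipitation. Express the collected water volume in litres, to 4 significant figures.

156.0 litres

Depth: 0.12 cm × 10 = 1.2 mm.
1 mm over 1 m² is 1 L, so volume = 1.2 × 130 = 156 L ≈ 156.0 L.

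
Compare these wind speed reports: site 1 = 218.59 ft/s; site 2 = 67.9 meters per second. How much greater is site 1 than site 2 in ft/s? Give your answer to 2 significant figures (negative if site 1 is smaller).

-4.2 ft/s

site 2: 67.9 m/s = 222.769 ft/s.
Difference: 218.590 − 222.769 = -4.2 ft/s.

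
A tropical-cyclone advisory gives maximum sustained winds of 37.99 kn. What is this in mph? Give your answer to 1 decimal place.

43.7 mph

1 kt = 1.15078 mph, so 37.99 × 1.15078 = 43.7 mph.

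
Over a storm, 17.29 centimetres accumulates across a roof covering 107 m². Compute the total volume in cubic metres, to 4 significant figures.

18.50 cubic metres

Depth: 17.29 cm × 10 = 172.9 mm.
1 mm over 1 m² is 1 L, so volume = 172.9 × 107 = 18500.3 L = 18.50 m³.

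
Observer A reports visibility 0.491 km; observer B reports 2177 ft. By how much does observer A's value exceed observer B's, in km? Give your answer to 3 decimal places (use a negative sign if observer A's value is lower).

observer B: 2177 ft = 0.66355 km.
Difference: 0.49100 − 0.66355 = -0.173 km.

-0.173 km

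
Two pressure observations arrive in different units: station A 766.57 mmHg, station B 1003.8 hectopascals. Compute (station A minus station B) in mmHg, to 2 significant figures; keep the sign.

station B: 1003.8 hPa = 752.91 mmHg.
Difference: 766.57 − 752.91 = 14 mmHg.

14 mmHg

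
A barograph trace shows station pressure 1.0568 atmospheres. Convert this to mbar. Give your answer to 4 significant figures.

1071 mb

1 atm = 1013.25 mb, so 1.0568 × 1013.25 = 1071 mb.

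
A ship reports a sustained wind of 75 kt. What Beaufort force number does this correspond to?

75 kt lies in the Beaufort 12 band (hurricane force, ≥64 kt).

Beaufort force 12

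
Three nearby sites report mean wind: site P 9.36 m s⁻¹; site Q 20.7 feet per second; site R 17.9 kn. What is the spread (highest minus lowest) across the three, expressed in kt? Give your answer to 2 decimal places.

5.93 kt

site P: 9.36 m/s = 18.1944 kt.
site Q: 20.7 ft/s = 12.2644 kt.
Spread: 18.1944 − 12.2644 = 5.93 kt.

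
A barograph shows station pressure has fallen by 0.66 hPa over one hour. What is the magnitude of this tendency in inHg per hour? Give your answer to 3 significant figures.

0.0195 inHg per hour

0.66 hPa / 1 h × 0.02953 inHg/hPa = 0.0195 inHg/h.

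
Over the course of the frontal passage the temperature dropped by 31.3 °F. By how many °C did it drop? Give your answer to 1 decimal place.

Converting a difference, only the 9/5 scale factor applies: Δ°C = 31.3 × 0.5556 = 17.4 °C.

17.4 °C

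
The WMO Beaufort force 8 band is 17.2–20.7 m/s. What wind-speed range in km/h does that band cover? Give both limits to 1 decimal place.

61.9 to 74.5 km/h

17.2–20.7 m/s × 3.6 = 61.9–74.5 km/h.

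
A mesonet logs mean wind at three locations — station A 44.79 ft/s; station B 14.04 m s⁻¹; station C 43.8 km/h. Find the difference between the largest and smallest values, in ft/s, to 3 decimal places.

6.146 ft/s

station B: 14.04 m/s = 46.06299 ft/s.
station C: 43.8 km/h = 39.91689 ft/s.
Spread: 46.06299 − 39.91689 = 6.146 ft/s.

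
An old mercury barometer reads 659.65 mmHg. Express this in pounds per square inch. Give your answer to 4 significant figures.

1 mmHg = 0.0193368 psi, so 659.65 × 0.0193368 = 12.76 psi.

12.76 psi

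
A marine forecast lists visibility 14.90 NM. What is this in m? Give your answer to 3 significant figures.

27600 m

1 nmi = 1852 m, so 14.90 × 1852 = 27600 m.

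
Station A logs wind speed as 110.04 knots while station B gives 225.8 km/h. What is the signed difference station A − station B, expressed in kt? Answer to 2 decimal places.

station B: 225.8 km/h = 121.9222 kt.
Difference: 110.0400 − 121.9222 = -11.88 kt.

-11.88 kt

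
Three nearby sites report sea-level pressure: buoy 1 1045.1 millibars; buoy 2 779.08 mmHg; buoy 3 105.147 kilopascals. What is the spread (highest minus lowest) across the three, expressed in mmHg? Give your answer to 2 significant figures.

9.6 mmHg

buoy 1: 1045.1 mb = 783.889 mmHg.
buoy 3: 105.147 kPa = 788.667 mmHg.
Spread: 788.667 − 779.080 = 9.6 mmHg.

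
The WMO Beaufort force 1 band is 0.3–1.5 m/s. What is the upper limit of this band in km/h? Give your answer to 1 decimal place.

5.4 km/h

0.3–1.5 m/s × 3.6 = 1.1–5.4 km/h.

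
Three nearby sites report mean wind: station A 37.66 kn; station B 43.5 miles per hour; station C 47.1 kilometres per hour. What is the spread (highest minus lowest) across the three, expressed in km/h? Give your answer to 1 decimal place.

station A: 37.66 kt = 69.746 km/h.
station B: 43.5 mph = 70.006 km/h.
Spread: 70.006 − 47.100 = 22.9 km/h.

22.9 km/h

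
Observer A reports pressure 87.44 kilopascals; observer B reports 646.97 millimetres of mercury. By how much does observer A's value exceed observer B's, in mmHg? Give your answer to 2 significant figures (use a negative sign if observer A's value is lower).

observer A: 87.44 kPa = 655.854 mmHg.
Difference: 655.854 − 646.970 = 8.9 mmHg.

8.9 mmHg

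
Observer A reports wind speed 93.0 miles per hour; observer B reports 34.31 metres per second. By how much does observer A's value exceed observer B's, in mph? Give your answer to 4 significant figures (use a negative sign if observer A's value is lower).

observer B: 34.31 m/s = 76.7493 mph.
Difference: 93.0000 − 76.7493 = 16.25 mph.

16.25 mph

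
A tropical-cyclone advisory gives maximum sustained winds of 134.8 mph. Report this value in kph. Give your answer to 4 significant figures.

216.9 km/h

1 mph = 1.60934 km/h, so 134.8 × 1.60934 = 216.9 km/h.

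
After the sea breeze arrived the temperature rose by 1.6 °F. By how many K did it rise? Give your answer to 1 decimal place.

A change of 1 °C equals a change of 1.8 °F: ΔK = 1.6 × 0.5556 = 0.9 K.

0.9 K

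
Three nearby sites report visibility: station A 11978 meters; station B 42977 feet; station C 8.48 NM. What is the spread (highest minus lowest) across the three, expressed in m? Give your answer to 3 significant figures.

station B: 42977 ft = 13099.39 m.
station C: 8.48 nmi = 15704.96 m.
Spread: 15704.96 − 11978.00 = 3730 m.

3730 m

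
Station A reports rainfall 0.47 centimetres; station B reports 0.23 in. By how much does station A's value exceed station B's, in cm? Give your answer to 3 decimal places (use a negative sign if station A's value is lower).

station B: 0.23 in = 0.58420 cm.
Difference: 0.47000 − 0.58420 = -0.114 cm.

-0.114 cm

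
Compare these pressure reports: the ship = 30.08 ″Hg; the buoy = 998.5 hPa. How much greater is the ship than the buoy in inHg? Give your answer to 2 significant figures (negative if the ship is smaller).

the buoy: 998.5 hPa = 29.4857 inHg.
Difference: 30.0800 − 29.4857 = 0.59 inHg.

0.59 inHg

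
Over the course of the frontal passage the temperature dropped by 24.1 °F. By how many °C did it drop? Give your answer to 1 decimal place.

For a temperature change the 32° offset cancels: Δ°C = 24.1 × 0.5556 = 13.4 °C.

13.4 °C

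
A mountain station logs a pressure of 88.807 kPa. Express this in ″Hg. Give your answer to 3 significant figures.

26.2 inHg

1 kPa = 0.2953 inHg, so 88.807 × 0.2953 = 26.2 inHg.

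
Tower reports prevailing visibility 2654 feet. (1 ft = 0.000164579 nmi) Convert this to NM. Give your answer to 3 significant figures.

0.437 nmi

1 ft = 0.000164579 nmi, so 2654 × 0.000164579 = 0.437 nmi.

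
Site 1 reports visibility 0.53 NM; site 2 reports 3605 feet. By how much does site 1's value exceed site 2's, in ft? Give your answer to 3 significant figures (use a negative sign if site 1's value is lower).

site 1: 0.53 nmi = 3220.34 ft.
Difference: 3220.34 − 3605.00 = -385 ft.

-385 ft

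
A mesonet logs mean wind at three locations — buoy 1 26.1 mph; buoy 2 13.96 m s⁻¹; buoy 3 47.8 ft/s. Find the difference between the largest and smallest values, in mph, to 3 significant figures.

buoy 2: 13.96 m/s = 31.2276 mph.
buoy 3: 47.8 ft/s = 32.5909 mph.
Spread: 32.5909 − 26.1000 = 6.49 mph.

6.49 mph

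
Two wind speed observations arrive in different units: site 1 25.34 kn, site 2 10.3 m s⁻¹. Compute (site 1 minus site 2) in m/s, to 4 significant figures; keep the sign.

site 1: 25.34 kt = 13.03602 m/s.
Difference: 13.03602 − 10.30000 = 2.736 m/s.

2.736 m/s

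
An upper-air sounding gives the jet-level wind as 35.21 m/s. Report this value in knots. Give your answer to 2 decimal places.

1 m/s = 1.94384 kt, so 35.21 × 1.94384 = 68.44 kt.

68.44 kt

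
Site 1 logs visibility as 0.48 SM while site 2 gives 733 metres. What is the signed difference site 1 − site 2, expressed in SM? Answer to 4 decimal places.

0.0245 SM

site 2: 733 m = 0.455465 SM.
Difference: 0.480000 − 0.455465 = 0.0245 SM.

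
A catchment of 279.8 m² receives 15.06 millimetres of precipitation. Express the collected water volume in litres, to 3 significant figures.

4210 litres

1 mm over 1 m² is 1 L, so volume = 15.06 × 279.8 = 4213.788 L ≈ 4210 L.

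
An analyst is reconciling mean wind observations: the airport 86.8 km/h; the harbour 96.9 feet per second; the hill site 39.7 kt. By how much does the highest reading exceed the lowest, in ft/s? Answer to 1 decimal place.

the airport: 86.8 km/h = 79.105 ft/s.
the hill site: 39.7 kt = 67.006 ft/s.
Spread: 96.900 − 67.006 = 29.9 ft/s.

29.9 ft/s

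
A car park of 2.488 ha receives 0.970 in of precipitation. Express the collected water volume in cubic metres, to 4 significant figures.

Depth: 0.970 in × 25.4 = 24.638 mm.
Area: 2.488 ha = 24880 m².
1 mm over 1 m² is 1 L, so volume = 24.638 × 24880 = 612993.44 L = 613.0 m³.

613.0 cubic metres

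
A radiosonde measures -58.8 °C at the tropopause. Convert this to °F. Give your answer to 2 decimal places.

-73.84 °F

°F = °C × 9/5 + 32 = -58.8 × 1.8 + 32 = -73.84 °F.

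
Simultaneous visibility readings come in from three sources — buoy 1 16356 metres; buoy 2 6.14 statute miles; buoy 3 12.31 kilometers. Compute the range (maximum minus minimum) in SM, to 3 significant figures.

4.02 SM

buoy 1: 16356 m = 10.1631 SM.
buoy 3: 12.31 km = 7.6491 SM.
Spread: 10.1631 − 6.1400 = 4.02 SM.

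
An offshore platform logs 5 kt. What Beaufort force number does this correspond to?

5 kt lies in the Beaufort 2 band (light breeze, 4–6 kt).

Beaufort force 2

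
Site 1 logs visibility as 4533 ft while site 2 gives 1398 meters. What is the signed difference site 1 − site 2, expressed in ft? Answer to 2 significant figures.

site 2: 1398 m = 4586.61 ft.
Difference: 4533.00 − 4586.61 = -54 ft.

-54 ft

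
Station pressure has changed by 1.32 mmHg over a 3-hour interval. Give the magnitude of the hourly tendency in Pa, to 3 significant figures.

58.7 Pa per hour

1.32 mmHg / 3 h × 133.322 Pa/mmHg = 58.7 Pa/h.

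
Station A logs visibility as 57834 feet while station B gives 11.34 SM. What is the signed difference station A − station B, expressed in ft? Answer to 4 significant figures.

station B: 11.34 SM = 59875.20 ft.
Difference: 57834.00 − 59875.20 = -2041 ft.

-2041 ft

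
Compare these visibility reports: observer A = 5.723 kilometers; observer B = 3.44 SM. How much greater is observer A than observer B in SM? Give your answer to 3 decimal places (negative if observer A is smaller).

0.116 SM

observer A: 5.723 km = 3.55611 SM.
Difference: 3.55611 − 3.44000 = 0.116 SM.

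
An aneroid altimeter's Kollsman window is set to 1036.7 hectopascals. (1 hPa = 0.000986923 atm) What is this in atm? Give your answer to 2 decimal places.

1.02 atm

1 hPa = 0.000986923 atm, so 1036.7 × 0.000986923 = 1.02 atm.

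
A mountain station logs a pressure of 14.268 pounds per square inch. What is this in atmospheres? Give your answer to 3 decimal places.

1 psi = 0.068046 atm, so 14.268 × 0.068046 = 0.971 atm.

0.971 atm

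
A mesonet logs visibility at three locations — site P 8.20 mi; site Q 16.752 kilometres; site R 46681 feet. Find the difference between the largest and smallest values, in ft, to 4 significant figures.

11660 ft

site P: 8.20 SM = 43296.00 ft.
site Q: 16.752 km = 54960.63 ft.
Spread: 54960.63 − 43296.00 = 11660 ft.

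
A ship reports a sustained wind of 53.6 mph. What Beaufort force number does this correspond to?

Beaufort force 9

53.6 mph = 24.0 m/s, which is Beaufort 9 (strong gale, 20.8–24.4 m/s).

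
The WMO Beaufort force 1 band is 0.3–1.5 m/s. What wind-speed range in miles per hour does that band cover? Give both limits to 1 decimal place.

0.3–1.5 m/s × 2.237 = 0.7–3.4 mph.

0.7 to 3.4 mph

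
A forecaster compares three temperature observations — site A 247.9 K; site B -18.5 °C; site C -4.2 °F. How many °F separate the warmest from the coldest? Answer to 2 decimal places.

site A: 247.9 K = -25.250 °C.
site C: -4.2 °F = -20.111 °C.
Spread: (-18.500) − (-25.250) = 6.750 °C = 12.15 °F.

12.15 °F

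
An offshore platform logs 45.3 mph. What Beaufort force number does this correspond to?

Beaufort force 8

45.3 mph = 20.3 m/s, which is Beaufort 8 (gale, 17.2–20.7 m/s).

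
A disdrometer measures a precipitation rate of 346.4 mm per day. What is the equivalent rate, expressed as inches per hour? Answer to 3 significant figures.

0.568 in/hour

346.4 mm/day × 0.0393701 in/mm × 0.0416667 day/hour = 0.568 in/hour.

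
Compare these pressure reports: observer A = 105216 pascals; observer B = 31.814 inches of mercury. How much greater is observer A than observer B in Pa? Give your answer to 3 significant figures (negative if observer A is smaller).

-2520 Pa

observer B: 31.814 inHg = 107734.58 Pa.
Difference: 105216.00 − 107734.58 = -2520 Pa.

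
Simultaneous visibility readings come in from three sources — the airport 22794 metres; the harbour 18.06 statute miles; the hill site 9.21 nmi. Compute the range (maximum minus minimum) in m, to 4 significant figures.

the harbour: 18.06 SM = 29064.75 m.
the hill site: 9.21 nmi = 17056.92 m.
Spread: 29064.75 − 17056.92 = 12010 m.

12010 m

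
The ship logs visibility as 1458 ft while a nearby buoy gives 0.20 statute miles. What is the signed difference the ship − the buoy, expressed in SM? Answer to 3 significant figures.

the ship: 1458 ft = 0.276136 SM.
Difference: 0.276136 − 0.200000 = 0.0761 SM.

0.0761 SM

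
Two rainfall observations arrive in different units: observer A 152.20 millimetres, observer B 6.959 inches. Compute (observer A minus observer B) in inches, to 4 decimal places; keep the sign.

observer A: 152.20 mm = 5.992126 in.
Difference: 5.992126 − 6.959000 = -0.9669 in.

-0.9669 in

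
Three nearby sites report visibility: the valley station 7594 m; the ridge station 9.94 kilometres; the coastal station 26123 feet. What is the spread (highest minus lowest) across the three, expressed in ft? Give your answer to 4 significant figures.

the valley station: 7594 m = 24914.70 ft.
the ridge station: 9.94 km = 32611.55 ft.
Spread: 32611.55 − 24914.70 = 7697 ft.

7697 ft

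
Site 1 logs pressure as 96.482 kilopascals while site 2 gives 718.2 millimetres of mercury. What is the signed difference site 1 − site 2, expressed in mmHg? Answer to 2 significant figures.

site 1: 96.482 kPa = 723.674 mmHg.
Difference: 723.674 − 718.200 = 5.5 mmHg.

5.5 mmHg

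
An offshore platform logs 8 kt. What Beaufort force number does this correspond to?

Beaufort force 3

8 kt lies in the Beaufort 3 band (gentle breeze, 7–10 kt).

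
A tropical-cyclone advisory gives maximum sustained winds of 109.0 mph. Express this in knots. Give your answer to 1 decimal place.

1 mph = 0.868976 kt, so 109.0 × 0.868976 = 94.7 kt.

94.7 kt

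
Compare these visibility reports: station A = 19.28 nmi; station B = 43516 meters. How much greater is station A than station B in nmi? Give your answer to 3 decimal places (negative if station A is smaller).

-4.217 nmi

station B: 43516 m = 23.49676 nmi.
Difference: 19.28000 − 23.49676 = -4.217 nmi.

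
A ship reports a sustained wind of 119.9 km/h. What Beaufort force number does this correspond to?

Beaufort force 12

119.9 km/h = 33.3 m/s, which is Beaufort 12 (hurricane force, ≥32.7 m/s).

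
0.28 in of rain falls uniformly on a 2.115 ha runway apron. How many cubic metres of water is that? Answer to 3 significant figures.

150 cubic metres

Depth: 0.28 in × 25.4 = 7.112 mm.
Area: 2.115 ha = 21150 m².
1 mm over 1 m² is 1 L, so volume = 7.112 × 21150 = 150418.8 L = 150 m³.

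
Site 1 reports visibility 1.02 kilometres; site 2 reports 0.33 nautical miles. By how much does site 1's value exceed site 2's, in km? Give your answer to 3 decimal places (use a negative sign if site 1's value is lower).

0.409 km

site 2: 0.33 nmi = 0.61116 km.
Difference: 1.02000 − 0.61116 = 0.409 km.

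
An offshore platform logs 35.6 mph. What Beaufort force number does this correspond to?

Beaufort force 7

35.6 mph = 15.9 m/s, which is Beaufort 7 (near gale, 13.9–17.1 m/s).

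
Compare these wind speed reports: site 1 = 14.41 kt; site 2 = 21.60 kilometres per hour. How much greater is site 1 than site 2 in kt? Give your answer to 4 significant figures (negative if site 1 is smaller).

site 2: 21.60 km/h = 11.66307 kt.
Difference: 14.41000 − 11.66307 = 2.747 kt.

2.747 kt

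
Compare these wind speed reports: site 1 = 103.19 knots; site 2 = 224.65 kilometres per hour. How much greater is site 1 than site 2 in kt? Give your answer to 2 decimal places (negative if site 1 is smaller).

-18.11 kt

site 2: 224.65 km/h = 121.3013 kt.
Difference: 103.1900 − 121.3013 = -18.11 kt.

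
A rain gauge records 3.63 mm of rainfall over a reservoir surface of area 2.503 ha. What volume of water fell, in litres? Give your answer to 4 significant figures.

Area: 2.503 ha = 25030 m².
1 mm over 1 m² is 1 L, so volume = 3.63 × 25030 = 90858.9 L ≈ 90860 L.

90860 litres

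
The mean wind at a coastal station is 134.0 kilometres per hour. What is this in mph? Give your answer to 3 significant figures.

1 km/h = 0.621371 mph, so 134.0 × 0.621371 = 83.3 mph.

83.3 mph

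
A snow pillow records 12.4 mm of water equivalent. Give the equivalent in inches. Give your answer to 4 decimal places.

0.4882 in

1 mm = 0.0393701 in, so 12.4 × 0.0393701 = 0.4882 in.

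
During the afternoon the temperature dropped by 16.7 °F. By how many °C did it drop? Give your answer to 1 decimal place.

Converting a difference, only the 9/5 scale factor applies: Δ°C = 16.7 × 0.5556 = 9.3 °C.

9.3 °C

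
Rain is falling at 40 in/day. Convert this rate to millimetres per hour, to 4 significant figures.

42.33 mm/hour

40 in/day × 25.4 mm/in × 0.0416667 day/hour = 42.33 mm/hour.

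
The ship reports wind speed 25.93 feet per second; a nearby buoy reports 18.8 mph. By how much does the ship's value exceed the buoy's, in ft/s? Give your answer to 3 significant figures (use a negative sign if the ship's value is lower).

-1.64 ft/s

the buoy: 18.8 mph = 27.5733 ft/s.
Difference: 25.9300 − 27.5733 = -1.64 ft/s.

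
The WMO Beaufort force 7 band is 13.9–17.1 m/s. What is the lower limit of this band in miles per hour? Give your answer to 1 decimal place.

31.1 mph

13.9–17.1 m/s × 2.237 = 31.1–38.3 mph.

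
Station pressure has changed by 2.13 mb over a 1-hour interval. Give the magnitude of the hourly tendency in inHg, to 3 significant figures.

2.13 mb / 1 h × 0.02953 inHg/mb = 0.0629 inHg/h.

0.0629 inHg per hour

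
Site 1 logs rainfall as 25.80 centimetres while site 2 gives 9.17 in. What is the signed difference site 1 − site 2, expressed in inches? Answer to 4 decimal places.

0.9875 in

site 1: 25.80 cm = 10.157480 in.
Difference: 10.157480 − 9.170000 = 0.9875 in.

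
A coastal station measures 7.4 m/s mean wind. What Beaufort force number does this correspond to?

7.4 m/s lies in the Beaufort 4 band (moderate breeze, 5.5–7.9 m/s).

Beaufort force 4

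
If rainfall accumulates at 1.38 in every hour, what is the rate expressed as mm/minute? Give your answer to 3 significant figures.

0.584 mm/minute

1.38 in/hour × 25.4 mm/in × 0.0166667 hour/minute = 0.584 mm/minute.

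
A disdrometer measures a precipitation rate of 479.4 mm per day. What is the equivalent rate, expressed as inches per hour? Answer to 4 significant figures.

479.4 mm/day × 0.0393701 in/mm × 0.0416667 day/hour = 0.7864 in/hour.

0.7864 in/hour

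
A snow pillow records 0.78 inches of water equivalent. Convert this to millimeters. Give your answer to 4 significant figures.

19.81 mm

1 in = 25.4 mm, so 0.78 × 25.4 = 19.81 mm.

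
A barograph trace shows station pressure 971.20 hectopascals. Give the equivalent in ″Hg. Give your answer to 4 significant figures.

1 hPa = 0.02953 inHg, so 971.20 × 0.02953 = 28.68 inHg.

28.68 inHg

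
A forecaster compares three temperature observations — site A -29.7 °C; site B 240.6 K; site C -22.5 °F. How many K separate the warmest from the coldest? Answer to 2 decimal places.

2.85 K

site B: 240.6 K = -32.550 °C.
site C: -22.5 °F = -30.278 °C.
Spread: (-29.700) − (-32.550) = 2.850 °C.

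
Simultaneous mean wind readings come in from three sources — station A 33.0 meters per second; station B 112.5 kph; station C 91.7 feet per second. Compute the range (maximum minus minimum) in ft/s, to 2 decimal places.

station A: 33.0 m/s = 108.2677 ft/s.
station B: 112.5 km/h = 102.5262 ft/s.
Spread: 108.2677 − 91.7000 = 16.57 ft/s.

16.57 ft/s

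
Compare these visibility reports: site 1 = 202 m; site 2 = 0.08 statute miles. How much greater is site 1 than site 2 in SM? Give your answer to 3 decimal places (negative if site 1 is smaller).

0.046 SM

site 1: 202 m = 0.12552 SM.
Difference: 0.12552 − 0.08000 = 0.046 SM.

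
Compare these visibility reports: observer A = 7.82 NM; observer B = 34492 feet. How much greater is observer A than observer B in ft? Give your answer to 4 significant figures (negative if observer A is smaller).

observer A: 7.82 nmi = 47515.22 ft.
Difference: 47515.22 − 34492.00 = 13020 ft.

13020 ft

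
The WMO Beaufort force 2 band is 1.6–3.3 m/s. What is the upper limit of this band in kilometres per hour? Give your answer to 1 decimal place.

11.9 km/h

1.6–3.3 m/s × 3.6 = 5.8–11.9 km/h.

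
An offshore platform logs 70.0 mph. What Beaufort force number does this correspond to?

70.0 mph = 31.3 m/s, which is Beaufort 11 (violent storm, 28.5–32.6 m/s).

Beaufort force 11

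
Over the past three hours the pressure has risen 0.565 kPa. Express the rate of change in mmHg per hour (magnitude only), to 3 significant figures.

0.565 kPa / 3 h × 7.50062 mmHg/kPa = 1.41 mmHg/h.

1.41 mmHg per hour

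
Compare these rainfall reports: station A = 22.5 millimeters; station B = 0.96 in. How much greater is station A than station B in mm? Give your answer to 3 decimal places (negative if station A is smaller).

station B: 0.96 in = 24.38400 mm.
Difference: 22.50000 − 24.38400 = -1.884 mm.

-1.884 mm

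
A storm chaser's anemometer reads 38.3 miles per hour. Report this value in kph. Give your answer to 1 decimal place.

1 mph = 1.60934 km/h, so 38.3 × 1.60934 = 61.6 km/h.

61.6 km/h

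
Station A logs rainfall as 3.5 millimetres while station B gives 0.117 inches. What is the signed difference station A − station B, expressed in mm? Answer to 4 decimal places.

0.5282 mm

station B: 0.117 in = 2.971800 mm.
Difference: 3.500000 − 2.971800 = 0.5282 mm.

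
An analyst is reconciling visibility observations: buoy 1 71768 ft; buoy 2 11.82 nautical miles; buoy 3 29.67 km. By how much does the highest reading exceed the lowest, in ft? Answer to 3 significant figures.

25600 ft

buoy 2: 11.82 nmi = 71819.69 ft.
buoy 3: 29.67 km = 97342.52 ft.
Spread: 97342.52 − 71768.00 = 25600 ft.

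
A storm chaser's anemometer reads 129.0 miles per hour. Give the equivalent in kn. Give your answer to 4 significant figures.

1 mph = 0.868976 kt, so 129.0 × 0.868976 = 112.1 kt.

112.1 kt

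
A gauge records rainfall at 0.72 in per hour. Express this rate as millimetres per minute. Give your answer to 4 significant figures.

0.72 in/hour × 25.4 mm/in × 0.0166667 hour/minute = 0.3048 mm/minute.

0.3048 mm/minute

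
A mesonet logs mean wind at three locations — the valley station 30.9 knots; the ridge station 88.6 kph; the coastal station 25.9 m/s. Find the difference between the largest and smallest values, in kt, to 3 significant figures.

the ridge station: 88.6 km/h = 47.840 kt.
the coastal station: 25.9 m/s = 50.346 kt.
Spread: 50.346 − 30.900 = 19.4 kt.

19.4 kt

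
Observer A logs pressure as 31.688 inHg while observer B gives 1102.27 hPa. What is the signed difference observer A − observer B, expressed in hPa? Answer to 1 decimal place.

observer A: 31.688 inHg = 1073.079 hPa.
Difference: 1073.079 − 1102.270 = -29.2 hPa.

-29.2 hPa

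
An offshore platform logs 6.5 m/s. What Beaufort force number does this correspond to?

Beaufort force 4

6.5 m/s lies in the Beaufort 4 band (moderate breeze, 5.5–7.9 m/s).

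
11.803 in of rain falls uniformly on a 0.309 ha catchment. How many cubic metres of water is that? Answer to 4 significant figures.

Depth: 11.803 in × 25.4 = 299.7962 mm.
Area: 0.309 ha = 3090 m².
1 mm over 1 m² is 1 L, so volume = 299.7962 × 3090 = 926370.26 L = 926.4 m³.

926.4 cubic metres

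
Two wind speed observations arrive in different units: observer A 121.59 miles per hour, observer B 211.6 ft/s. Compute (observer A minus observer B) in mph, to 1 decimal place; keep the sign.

-22.7 mph

observer B: 211.6 ft/s = 144.273 mph.
Difference: 121.590 − 144.273 = -22.7 mph.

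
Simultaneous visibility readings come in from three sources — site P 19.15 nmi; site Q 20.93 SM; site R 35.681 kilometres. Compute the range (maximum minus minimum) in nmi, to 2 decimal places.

site Q: 20.93 SM = 18.1877 nmi.
site R: 35.681 km = 19.2662 nmi.
Spread: 19.2662 − 18.1877 = 1.08 nmi.

1.08 nmi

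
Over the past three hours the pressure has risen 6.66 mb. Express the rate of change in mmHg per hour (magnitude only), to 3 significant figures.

6.66 mb / 3 h × 0.750062 mmHg/mb = 1.67 mmHg/h.

1.67 mmHg per hour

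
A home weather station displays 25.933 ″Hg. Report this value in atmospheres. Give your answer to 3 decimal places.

0.867 atm

1 inHg = 0.0334211 atm, so 25.933 × 0.0334211 = 0.867 atm.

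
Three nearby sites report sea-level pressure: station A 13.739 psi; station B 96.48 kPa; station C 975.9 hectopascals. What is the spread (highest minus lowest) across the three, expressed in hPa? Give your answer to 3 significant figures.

28.6 hPa

station A: 13.739 psi = 947.271 hPa.
station B: 96.48 kPa = 964.800 hPa.
Spread: 975.900 − 947.271 = 28.6 hPa.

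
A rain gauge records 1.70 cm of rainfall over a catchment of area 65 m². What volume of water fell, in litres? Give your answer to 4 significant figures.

Depth: 1.70 cm × 10 = 17 mm.
1 mm over 1 m² is 1 L, so volume = 17 × 65 = 1105 L.

1105 litres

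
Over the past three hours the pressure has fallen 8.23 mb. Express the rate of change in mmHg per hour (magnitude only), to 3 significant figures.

2.06 mmHg per hour

8.23 mb / 3 h × 0.750062 mmHg/mb = 2.06 mmHg/h.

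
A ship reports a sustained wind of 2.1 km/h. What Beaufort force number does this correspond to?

Beaufort force 1

2.1 km/h = 0.6 m/s, which is Beaufort 1 (light air, 0.3–1.5 m/s).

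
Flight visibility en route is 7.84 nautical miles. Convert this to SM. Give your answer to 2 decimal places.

9.02 SM

1 nmi = 1.15078 SM, so 7.84 × 1.15078 = 9.02 SM.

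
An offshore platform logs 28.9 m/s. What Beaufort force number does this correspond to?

Beaufort force 11

28.9 m/s lies in the Beaufort 11 band (violent storm, 28.5–32.6 m/s).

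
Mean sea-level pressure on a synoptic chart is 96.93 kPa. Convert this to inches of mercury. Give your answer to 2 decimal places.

28.62 inHg

1 kPa = 0.2953 inHg, so 96.93 × 0.2953 = 28.62 inHg.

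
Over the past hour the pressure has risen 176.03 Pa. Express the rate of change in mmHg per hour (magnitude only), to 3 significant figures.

1.32 mmHg per hour

176.03 Pa / 1 h × 0.00750062 mmHg/Pa = 1.32 mmHg/h.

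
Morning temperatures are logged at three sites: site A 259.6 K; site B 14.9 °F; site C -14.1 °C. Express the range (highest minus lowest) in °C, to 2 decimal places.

4.60 °C

site A: 259.6 K = -13.550 °C.
site B: 14.9 °F = -9.500 °C.
Spread: (-9.500) − (-14.100) = 4.600 °C.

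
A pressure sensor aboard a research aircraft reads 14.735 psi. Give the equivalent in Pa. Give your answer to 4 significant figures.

1 psi = 6894.76 Pa, so 14.735 × 6894.76 = 101600 Pa.

101600 Pa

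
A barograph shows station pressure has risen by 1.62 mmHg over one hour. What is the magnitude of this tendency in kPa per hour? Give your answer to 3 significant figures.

1.62 mmHg / 1 h × 0.133322 kPa/mmHg = 0.216 kPa/h.

0.216 kPa per hour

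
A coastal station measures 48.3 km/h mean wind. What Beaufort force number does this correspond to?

Beaufort force 6

48.3 km/h = 13.4 m/s, which is Beaufort 6 (strong breeze, 10.8–13.8 m/s).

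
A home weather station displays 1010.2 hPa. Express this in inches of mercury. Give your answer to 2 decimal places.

1 hPa = 0.02953 inHg, so 1010.2 × 0.02953 = 29.83 inHg.

29.83 inHg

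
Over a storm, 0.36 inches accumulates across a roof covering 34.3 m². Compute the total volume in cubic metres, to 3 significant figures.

0.314 cubic metres

Depth: 0.36 in × 25.4 = 9.144 mm.
1 mm over 1 m² is 1 L, so volume = 9.144 × 34.3 = 313.6392 L = 0.314 m³.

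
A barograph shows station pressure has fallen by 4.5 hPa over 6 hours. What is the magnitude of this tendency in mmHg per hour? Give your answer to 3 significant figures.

4.5 hPa / 6 h × 0.750062 mmHg/hPa = 0.563 mmHg/h.

0.563 mmHg per hour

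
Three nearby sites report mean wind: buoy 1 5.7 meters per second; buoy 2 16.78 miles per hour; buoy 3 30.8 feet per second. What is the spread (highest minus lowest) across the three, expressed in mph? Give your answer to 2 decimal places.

8.25 mph

buoy 1: 5.7 m/s = 12.7505 mph.
buoy 3: 30.8 ft/s = 21.0000 mph.
Spread: 21.0000 − 12.7505 = 8.25 mph.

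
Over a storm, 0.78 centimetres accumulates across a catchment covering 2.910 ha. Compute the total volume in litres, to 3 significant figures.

227000 litres

Depth: 0.78 cm × 10 = 7.8 mm.
Area: 2.910 ha = 29100 m².
1 mm over 1 m² is 1 L, so volume = 7.8 × 29100 = 226980 L ≈ 227000 L.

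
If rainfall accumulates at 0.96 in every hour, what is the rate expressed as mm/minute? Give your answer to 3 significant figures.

0.406 mm/minute

0.96 in/hour × 25.4 mm/in × 0.0166667 hour/minute = 0.406 mm/minute.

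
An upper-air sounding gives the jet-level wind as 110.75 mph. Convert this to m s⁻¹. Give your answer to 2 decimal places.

49.51 m/s

1 mph = 0.44704 m/s, so 110.75 × 0.44704 = 49.51 m/s.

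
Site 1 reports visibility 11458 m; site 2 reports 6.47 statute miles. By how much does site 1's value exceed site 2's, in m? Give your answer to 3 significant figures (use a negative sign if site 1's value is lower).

site 2: 6.47 SM = 10412.46 m.
Difference: 11458.00 − 10412.46 = 1050 m.

1050 m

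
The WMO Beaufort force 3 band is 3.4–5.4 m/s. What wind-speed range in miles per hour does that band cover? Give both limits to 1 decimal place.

7.6 to 12.1 mph

3.4–5.4 m/s × 2.237 = 7.6–12.1 mph.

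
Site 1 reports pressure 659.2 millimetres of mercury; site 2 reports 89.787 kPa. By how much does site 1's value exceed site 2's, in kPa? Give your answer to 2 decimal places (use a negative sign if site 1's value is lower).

-1.90 kPa

site 1: 659.2 mmHg = 87.8861 kPa.
Difference: 87.8861 − 89.7870 = -1.90 kPa.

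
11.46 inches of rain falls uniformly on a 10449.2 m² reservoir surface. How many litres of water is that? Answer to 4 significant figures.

3042000 litres

Depth: 11.46 in × 25.4 = 291.084 mm.
1 mm over 1 m² is 1 L, so volume = 291.084 × 10449.2 = 3041594.9 L ≈ 3042000 L.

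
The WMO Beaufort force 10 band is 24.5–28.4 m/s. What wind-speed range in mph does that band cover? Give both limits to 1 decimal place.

24.5–28.4 m/s × 2.237 = 54.8–63.5 mph.

54.8 to 63.5 mph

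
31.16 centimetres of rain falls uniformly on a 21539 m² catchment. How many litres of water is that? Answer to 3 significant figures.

6710000 litres

Depth: 31.16 cm × 10 = 311.6 mm.
1 mm over 1 m² is 1 L, so volume = 311.6 × 21539 = 6711552.4 L ≈ 6710000 L.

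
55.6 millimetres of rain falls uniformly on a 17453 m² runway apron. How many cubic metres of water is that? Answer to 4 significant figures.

1 mm over 1 m² is 1 L, so volume = 55.6 × 17453 = 970386.8 L = 970.4 m³.

970.4 cubic metres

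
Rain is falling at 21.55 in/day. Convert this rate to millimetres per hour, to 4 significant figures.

21.55 in/day × 25.4 mm/in × 0.0416667 day/hour = 22.81 mm/hour.

22.81 mm/hour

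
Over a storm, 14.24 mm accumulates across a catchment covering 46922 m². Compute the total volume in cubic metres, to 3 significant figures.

668 cubic metres

1 mm over 1 m² is 1 L, so volume = 14.24 × 46922 = 668169.28 L = 668 m³.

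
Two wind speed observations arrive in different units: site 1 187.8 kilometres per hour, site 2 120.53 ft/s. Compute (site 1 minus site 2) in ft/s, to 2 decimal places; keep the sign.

site 1: 187.8 km/h = 171.1505 ft/s.
Difference: 171.1505 − 120.5300 = 50.62 ft/s.

50.62 ft/s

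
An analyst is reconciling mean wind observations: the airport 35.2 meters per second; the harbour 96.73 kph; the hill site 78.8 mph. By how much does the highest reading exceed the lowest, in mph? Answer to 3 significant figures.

18.7 mph

the airport: 35.2 m/s = 78.740 mph.
the harbour: 96.73 km/h = 60.105 mph.
Spread: 78.800 − 60.105 = 18.7 mph.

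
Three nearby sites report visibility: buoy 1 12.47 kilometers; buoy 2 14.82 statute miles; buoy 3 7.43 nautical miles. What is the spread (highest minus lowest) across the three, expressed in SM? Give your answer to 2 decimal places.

buoy 1: 12.47 km = 7.7485 SM.
buoy 3: 7.43 nmi = 8.5503 SM.
Spread: 14.8200 − 7.7485 = 7.07 SM.

7.07 SM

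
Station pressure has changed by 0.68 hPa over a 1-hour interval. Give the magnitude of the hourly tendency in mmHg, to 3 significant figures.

0.510 mmHg per hour

0.68 hPa / 1 h × 0.750062 mmHg/hPa = 0.510 mmHg/h.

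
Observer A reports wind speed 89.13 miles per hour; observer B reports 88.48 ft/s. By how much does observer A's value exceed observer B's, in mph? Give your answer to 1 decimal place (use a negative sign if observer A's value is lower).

observer B: 88.48 ft/s = 60.327 mph.
Difference: 89.130 − 60.327 = 28.8 mph.

28.8 mph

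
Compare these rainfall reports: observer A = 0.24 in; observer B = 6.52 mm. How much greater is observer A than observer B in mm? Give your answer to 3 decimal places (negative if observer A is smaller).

-0.424 mm

observer A: 0.24 in = 6.09600 mm.
Difference: 6.09600 − 6.52000 = -0.424 mm.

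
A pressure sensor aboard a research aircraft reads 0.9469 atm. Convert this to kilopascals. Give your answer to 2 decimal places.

95.94 kPa

1 atm = 101.325 kPa, so 0.9469 × 101.325 = 95.94 kPa.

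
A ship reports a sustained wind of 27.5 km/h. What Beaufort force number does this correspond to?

Beaufort force 4

27.5 km/h = 7.6 m/s, which is Beaufort 4 (moderate breeze, 5.5–7.9 m/s).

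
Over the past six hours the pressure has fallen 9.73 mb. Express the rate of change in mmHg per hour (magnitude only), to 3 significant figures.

1.22 mmHg per hour

9.73 mb / 6 h × 0.750062 mmHg/mb = 1.22 mmHg/h.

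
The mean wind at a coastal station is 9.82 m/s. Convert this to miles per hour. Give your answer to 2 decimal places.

21.97 mph

1 m/s = 2.23694 mph, so 9.82 × 2.23694 = 21.97 mph.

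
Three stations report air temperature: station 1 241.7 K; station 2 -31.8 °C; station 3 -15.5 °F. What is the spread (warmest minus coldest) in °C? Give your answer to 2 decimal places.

station 1: 241.7 K = -31.450 °C.
station 3: -15.5 °F = -26.389 °C.
Spread: (-26.389) − (-31.800) = 5.411 °C.

5.41 °C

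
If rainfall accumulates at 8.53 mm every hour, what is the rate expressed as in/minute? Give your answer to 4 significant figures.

8.53 mm/hour × 0.0393701 in/mm × 0.0166667 hour/minute = 0.005597 in/minute.

0.005597 in/minute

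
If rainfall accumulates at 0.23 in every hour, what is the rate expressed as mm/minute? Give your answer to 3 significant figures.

0.23 in/hour × 25.4 mm/in × 0.0166667 hour/minute = 0.0974 mm/minute.

0.0974 mm/minute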